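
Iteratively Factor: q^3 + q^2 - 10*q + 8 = (q - 1)*(q^2 + 2*q - 8) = (q - 2)*(q - 1)*(q + 4)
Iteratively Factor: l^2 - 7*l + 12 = (l - 4)*(l - 3)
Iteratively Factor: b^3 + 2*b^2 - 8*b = (b + 4)*(b^2 - 2*b) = b*(b + 4)*(b - 2)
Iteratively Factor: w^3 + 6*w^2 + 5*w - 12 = (w + 4)*(w^2 + 2*w - 3) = (w + 3)*(w + 4)*(w - 1)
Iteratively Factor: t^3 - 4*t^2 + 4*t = (t - 2)*(t^2 - 2*t) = t*(t - 2)*(t - 2)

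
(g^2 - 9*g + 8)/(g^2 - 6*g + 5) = (g - 8)/(g - 5)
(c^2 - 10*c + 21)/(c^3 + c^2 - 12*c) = (c - 7)/(c*(c + 4))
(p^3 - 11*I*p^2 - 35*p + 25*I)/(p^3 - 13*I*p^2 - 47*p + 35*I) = (p - 5*I)/(p - 7*I)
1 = 1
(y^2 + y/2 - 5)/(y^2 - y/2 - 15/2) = (y - 2)/(y - 3)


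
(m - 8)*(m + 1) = m^2 - 7*m - 8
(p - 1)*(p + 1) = p^2 - 1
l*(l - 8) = l^2 - 8*l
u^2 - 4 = (u - 2)*(u + 2)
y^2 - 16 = (y - 4)*(y + 4)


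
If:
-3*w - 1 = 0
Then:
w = -1/3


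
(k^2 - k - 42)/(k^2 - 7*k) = (k + 6)/k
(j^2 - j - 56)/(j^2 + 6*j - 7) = (j - 8)/(j - 1)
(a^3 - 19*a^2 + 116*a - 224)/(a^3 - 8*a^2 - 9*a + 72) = (a^2 - 11*a + 28)/(a^2 - 9)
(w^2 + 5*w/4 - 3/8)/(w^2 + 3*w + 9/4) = (4*w - 1)/(2*(2*w + 3))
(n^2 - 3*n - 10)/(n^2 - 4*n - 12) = (n - 5)/(n - 6)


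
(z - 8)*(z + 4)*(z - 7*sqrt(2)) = z^3 - 7*sqrt(2)*z^2 - 4*z^2 - 32*z + 28*sqrt(2)*z + 224*sqrt(2)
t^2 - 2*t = t*(t - 2)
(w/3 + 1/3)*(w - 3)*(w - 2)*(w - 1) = w^4/3 - 5*w^3/3 + 5*w^2/3 + 5*w/3 - 2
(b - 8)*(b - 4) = b^2 - 12*b + 32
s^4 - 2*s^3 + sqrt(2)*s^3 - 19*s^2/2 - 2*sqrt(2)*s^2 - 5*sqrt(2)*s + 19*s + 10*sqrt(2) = (s - 2)*(s - 2*sqrt(2))*(s + sqrt(2)/2)*(s + 5*sqrt(2)/2)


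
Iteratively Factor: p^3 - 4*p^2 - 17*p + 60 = (p - 3)*(p^2 - p - 20) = (p - 5)*(p - 3)*(p + 4)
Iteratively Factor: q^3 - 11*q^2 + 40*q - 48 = (q - 4)*(q^2 - 7*q + 12) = (q - 4)*(q - 3)*(q - 4)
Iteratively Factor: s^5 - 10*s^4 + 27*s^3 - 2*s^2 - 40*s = (s + 1)*(s^4 - 11*s^3 + 38*s^2 - 40*s) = (s - 4)*(s + 1)*(s^3 - 7*s^2 + 10*s) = s*(s - 4)*(s + 1)*(s^2 - 7*s + 10) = s*(s - 5)*(s - 4)*(s + 1)*(s - 2)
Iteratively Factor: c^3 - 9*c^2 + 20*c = (c - 4)*(c^2 - 5*c) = c*(c - 4)*(c - 5)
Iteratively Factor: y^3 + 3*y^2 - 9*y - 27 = (y + 3)*(y^2 - 9) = (y - 3)*(y + 3)*(y + 3)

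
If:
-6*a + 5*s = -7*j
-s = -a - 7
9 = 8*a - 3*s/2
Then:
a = 3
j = -32/7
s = 10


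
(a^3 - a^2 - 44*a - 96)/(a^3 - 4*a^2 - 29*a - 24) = (a + 4)/(a + 1)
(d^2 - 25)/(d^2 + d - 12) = (d^2 - 25)/(d^2 + d - 12)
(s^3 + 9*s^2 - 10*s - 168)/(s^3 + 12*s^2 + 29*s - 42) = (s - 4)/(s - 1)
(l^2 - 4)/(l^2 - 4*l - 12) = (l - 2)/(l - 6)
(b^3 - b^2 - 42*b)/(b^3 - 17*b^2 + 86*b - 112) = b*(b + 6)/(b^2 - 10*b + 16)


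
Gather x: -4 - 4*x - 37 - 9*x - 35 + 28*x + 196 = 15*x + 120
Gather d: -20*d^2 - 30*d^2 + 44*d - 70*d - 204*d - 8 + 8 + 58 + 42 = -50*d^2 - 230*d + 100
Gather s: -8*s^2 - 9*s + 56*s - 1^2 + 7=-8*s^2 + 47*s + 6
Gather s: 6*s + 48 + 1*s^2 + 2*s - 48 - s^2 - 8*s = 0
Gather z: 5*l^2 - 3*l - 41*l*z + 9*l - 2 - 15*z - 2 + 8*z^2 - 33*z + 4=5*l^2 + 6*l + 8*z^2 + z*(-41*l - 48)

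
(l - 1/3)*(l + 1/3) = l^2 - 1/9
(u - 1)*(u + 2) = u^2 + u - 2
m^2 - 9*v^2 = (m - 3*v)*(m + 3*v)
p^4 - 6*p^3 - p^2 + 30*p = p*(p - 5)*(p - 3)*(p + 2)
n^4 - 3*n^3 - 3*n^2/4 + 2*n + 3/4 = (n - 3)*(n - 1)*(n + 1/2)^2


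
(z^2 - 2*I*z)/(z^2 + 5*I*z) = (z - 2*I)/(z + 5*I)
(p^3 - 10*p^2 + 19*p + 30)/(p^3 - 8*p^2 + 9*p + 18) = (p - 5)/(p - 3)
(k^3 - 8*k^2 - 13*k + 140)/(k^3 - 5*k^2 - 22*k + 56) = (k - 5)/(k - 2)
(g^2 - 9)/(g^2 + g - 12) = (g + 3)/(g + 4)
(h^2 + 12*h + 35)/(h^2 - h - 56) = (h + 5)/(h - 8)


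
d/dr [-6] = 0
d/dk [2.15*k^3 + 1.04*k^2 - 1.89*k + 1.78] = 6.45*k^2 + 2.08*k - 1.89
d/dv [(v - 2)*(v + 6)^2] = (v + 6)*(3*v + 2)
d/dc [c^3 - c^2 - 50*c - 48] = 3*c^2 - 2*c - 50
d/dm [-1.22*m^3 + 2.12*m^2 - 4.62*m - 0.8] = -3.66*m^2 + 4.24*m - 4.62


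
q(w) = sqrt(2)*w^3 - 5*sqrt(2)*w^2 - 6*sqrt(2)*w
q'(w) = 3*sqrt(2)*w^2 - 10*sqrt(2)*w - 6*sqrt(2)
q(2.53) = -43.83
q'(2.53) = -17.11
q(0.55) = -6.57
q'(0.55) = -14.98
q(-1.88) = -18.44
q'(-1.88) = 33.10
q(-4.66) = -257.12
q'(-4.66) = 149.55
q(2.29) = -39.53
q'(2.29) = -18.62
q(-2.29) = -34.63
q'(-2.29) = 46.15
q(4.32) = -54.60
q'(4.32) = 9.60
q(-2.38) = -38.92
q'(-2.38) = 49.21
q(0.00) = 0.00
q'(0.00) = -8.49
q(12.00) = 1323.70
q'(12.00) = 432.75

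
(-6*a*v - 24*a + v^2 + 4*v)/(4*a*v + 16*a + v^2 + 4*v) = (-6*a + v)/(4*a + v)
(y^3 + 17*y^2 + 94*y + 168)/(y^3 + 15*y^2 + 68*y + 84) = (y + 4)/(y + 2)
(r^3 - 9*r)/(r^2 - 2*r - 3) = r*(r + 3)/(r + 1)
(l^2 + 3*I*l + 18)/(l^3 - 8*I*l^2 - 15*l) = (l + 6*I)/(l*(l - 5*I))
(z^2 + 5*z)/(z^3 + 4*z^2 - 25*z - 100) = z/(z^2 - z - 20)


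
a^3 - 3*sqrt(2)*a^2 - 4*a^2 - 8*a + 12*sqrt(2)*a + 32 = (a - 4)*(a - 4*sqrt(2))*(a + sqrt(2))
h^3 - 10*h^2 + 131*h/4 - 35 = (h - 4)*(h - 7/2)*(h - 5/2)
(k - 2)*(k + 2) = k^2 - 4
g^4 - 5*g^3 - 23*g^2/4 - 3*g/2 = g*(g - 6)*(g + 1/2)^2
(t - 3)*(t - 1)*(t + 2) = t^3 - 2*t^2 - 5*t + 6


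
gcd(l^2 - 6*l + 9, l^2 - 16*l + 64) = 1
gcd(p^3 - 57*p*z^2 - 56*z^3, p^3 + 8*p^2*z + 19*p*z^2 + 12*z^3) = p + z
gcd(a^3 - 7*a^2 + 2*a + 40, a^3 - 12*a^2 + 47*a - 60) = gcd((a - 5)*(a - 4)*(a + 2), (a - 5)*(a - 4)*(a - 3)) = a^2 - 9*a + 20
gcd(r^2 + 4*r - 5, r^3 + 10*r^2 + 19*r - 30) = r^2 + 4*r - 5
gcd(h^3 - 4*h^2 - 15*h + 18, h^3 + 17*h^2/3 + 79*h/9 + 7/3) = h + 3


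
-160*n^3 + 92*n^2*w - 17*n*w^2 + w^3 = (-8*n + w)*(-5*n + w)*(-4*n + w)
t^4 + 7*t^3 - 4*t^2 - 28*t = t*(t - 2)*(t + 2)*(t + 7)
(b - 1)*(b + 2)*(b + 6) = b^3 + 7*b^2 + 4*b - 12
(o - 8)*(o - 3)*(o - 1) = o^3 - 12*o^2 + 35*o - 24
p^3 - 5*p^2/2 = p^2*(p - 5/2)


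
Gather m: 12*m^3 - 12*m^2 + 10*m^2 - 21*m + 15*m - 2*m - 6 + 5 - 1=12*m^3 - 2*m^2 - 8*m - 2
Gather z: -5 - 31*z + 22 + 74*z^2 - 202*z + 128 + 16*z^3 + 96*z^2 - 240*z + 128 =16*z^3 + 170*z^2 - 473*z + 273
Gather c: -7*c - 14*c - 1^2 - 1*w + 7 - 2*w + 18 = -21*c - 3*w + 24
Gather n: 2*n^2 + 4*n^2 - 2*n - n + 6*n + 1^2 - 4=6*n^2 + 3*n - 3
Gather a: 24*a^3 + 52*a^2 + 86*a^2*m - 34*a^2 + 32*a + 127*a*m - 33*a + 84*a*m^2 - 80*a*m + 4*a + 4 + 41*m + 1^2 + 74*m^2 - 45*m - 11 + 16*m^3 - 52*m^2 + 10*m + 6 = 24*a^3 + a^2*(86*m + 18) + a*(84*m^2 + 47*m + 3) + 16*m^3 + 22*m^2 + 6*m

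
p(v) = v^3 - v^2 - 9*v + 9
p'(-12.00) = 447.00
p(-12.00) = -1755.00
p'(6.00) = 87.00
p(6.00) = 135.00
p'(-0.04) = -8.92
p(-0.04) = 9.36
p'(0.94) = -8.23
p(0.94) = 0.49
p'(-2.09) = 8.28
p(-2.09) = 14.31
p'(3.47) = 20.18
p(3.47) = 7.51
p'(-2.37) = 12.59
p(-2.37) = 11.40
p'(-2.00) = 7.00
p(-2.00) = 15.00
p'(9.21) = 227.05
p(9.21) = 622.52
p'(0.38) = -9.33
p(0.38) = 5.49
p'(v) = 3*v^2 - 2*v - 9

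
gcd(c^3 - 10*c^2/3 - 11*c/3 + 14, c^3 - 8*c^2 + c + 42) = c^2 - c - 6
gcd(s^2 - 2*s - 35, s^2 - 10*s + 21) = s - 7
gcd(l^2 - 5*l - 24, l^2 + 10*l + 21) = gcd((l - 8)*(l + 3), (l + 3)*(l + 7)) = l + 3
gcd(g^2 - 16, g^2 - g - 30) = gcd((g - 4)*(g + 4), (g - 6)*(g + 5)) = 1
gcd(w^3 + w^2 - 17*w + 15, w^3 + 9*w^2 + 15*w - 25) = w^2 + 4*w - 5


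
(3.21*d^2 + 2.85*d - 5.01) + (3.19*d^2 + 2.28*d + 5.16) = 6.4*d^2 + 5.13*d + 0.15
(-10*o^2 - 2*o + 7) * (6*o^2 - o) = -60*o^4 - 2*o^3 + 44*o^2 - 7*o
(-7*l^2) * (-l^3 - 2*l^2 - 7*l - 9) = 7*l^5 + 14*l^4 + 49*l^3 + 63*l^2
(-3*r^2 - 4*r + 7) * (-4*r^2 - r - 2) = 12*r^4 + 19*r^3 - 18*r^2 + r - 14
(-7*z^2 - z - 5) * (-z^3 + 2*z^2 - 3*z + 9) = 7*z^5 - 13*z^4 + 24*z^3 - 70*z^2 + 6*z - 45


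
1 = 1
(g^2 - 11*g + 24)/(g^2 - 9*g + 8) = (g - 3)/(g - 1)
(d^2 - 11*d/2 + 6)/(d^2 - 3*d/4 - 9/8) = 4*(d - 4)/(4*d + 3)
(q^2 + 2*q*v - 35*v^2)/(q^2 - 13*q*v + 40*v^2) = (q + 7*v)/(q - 8*v)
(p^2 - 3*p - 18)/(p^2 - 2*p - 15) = (p - 6)/(p - 5)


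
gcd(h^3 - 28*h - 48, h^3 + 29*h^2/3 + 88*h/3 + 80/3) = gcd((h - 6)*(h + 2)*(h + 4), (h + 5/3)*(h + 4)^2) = h + 4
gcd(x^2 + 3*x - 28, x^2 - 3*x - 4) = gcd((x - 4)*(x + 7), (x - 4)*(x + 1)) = x - 4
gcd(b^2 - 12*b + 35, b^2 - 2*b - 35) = b - 7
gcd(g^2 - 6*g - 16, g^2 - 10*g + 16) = g - 8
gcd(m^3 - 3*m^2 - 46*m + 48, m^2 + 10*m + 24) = m + 6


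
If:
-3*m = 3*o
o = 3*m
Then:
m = 0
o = 0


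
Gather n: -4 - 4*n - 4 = -4*n - 8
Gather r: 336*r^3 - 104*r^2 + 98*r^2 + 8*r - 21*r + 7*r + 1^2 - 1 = 336*r^3 - 6*r^2 - 6*r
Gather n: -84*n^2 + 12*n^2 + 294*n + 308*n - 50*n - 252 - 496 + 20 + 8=-72*n^2 + 552*n - 720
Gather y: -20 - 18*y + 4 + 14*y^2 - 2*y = 14*y^2 - 20*y - 16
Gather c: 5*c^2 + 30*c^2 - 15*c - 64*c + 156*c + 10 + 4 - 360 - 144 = 35*c^2 + 77*c - 490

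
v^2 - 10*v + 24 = (v - 6)*(v - 4)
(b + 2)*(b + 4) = b^2 + 6*b + 8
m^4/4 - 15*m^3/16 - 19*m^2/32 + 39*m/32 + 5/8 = (m/4 + 1/4)*(m - 4)*(m - 5/4)*(m + 1/2)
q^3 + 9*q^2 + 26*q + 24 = (q + 2)*(q + 3)*(q + 4)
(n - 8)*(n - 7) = n^2 - 15*n + 56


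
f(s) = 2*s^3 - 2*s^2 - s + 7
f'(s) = 6*s^2 - 4*s - 1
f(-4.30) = -184.69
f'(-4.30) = 127.14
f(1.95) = 12.27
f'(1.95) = 14.02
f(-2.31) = -26.01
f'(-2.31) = 40.26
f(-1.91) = -12.32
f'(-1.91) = 28.53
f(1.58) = 8.32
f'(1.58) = 7.66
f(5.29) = 241.81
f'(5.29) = 145.74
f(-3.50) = -99.75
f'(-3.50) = 86.50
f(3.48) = 63.59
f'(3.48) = 57.74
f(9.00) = 1294.00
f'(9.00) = 449.00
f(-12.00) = -3725.00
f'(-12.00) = 911.00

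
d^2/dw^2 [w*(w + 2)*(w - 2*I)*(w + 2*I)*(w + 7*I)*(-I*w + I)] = -30*I*w^4 + w^3*(140 - 20*I) + w^2*(84 - 24*I) + w*(84 - 24*I) + 56 + 16*I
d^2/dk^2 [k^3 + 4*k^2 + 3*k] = 6*k + 8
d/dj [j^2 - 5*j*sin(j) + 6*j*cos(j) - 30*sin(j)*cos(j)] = -6*j*sin(j) - 5*j*cos(j) + 2*j - 5*sin(j) + 6*cos(j) - 30*cos(2*j)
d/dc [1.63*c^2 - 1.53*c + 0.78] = 3.26*c - 1.53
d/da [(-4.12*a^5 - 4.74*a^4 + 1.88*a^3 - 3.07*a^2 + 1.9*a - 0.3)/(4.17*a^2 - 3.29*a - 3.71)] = (-51.5412*a^6 + 14.6876*a^5 + 131.0494*a^4 + 57.9712*a^3 - 18.7471*a^2 + 25.2814*a - 8.036)/(17.3889*a^4 - 27.4386*a^3 - 20.1173*a^2 + 24.4118*a + 13.7641)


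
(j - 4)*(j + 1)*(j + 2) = j^3 - j^2 - 10*j - 8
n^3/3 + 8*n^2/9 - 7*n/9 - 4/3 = (n/3 + 1)*(n - 4/3)*(n + 1)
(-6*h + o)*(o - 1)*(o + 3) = -6*h*o^2 - 12*h*o + 18*h + o^3 + 2*o^2 - 3*o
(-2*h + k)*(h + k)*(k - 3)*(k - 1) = -2*h^2*k^2 + 8*h^2*k - 6*h^2 - h*k^3 + 4*h*k^2 - 3*h*k + k^4 - 4*k^3 + 3*k^2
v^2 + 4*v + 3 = (v + 1)*(v + 3)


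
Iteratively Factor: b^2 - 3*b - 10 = (b - 5)*(b + 2)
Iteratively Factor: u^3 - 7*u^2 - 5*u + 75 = (u - 5)*(u^2 - 2*u - 15) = (u - 5)^2*(u + 3)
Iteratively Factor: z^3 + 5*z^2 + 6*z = (z + 3)*(z^2 + 2*z) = z*(z + 3)*(z + 2)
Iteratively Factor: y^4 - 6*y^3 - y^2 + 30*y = (y - 3)*(y^3 - 3*y^2 - 10*y) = (y - 3)*(y + 2)*(y^2 - 5*y) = y*(y - 3)*(y + 2)*(y - 5)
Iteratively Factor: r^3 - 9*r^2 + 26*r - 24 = (r - 2)*(r^2 - 7*r + 12) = (r - 4)*(r - 2)*(r - 3)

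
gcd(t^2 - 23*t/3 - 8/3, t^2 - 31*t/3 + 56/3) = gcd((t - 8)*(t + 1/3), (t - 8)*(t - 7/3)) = t - 8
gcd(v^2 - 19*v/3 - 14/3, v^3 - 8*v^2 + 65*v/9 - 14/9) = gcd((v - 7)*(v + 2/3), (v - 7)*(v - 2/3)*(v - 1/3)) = v - 7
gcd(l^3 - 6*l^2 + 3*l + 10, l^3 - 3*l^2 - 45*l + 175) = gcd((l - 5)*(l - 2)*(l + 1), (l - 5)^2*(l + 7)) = l - 5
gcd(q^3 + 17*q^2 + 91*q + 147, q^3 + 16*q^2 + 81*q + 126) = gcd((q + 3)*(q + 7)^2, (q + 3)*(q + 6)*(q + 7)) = q^2 + 10*q + 21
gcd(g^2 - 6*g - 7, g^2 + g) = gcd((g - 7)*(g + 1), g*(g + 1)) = g + 1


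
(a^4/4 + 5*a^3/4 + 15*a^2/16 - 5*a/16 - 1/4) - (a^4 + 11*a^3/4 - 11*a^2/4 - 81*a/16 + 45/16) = -3*a^4/4 - 3*a^3/2 + 59*a^2/16 + 19*a/4 - 49/16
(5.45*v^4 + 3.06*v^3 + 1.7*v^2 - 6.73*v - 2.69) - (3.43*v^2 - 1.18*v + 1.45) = 5.45*v^4 + 3.06*v^3 - 1.73*v^2 - 5.55*v - 4.14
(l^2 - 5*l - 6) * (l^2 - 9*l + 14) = l^4 - 14*l^3 + 53*l^2 - 16*l - 84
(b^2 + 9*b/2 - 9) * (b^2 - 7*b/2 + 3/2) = b^4 + b^3 - 93*b^2/4 + 153*b/4 - 27/2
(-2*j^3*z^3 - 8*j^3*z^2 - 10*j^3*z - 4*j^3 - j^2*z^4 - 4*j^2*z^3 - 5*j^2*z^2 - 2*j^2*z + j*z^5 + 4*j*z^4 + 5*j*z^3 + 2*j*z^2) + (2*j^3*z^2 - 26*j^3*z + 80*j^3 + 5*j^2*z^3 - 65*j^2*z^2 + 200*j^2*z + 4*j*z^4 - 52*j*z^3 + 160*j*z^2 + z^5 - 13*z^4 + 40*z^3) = -2*j^3*z^3 - 6*j^3*z^2 - 36*j^3*z + 76*j^3 - j^2*z^4 + j^2*z^3 - 70*j^2*z^2 + 198*j^2*z + j*z^5 + 8*j*z^4 - 47*j*z^3 + 162*j*z^2 + z^5 - 13*z^4 + 40*z^3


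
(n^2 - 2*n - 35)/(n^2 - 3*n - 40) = (n - 7)/(n - 8)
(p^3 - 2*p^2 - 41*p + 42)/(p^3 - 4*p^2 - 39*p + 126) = (p - 1)/(p - 3)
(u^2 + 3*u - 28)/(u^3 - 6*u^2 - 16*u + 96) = (u + 7)/(u^2 - 2*u - 24)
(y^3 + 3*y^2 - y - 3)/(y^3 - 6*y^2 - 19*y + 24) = (y + 1)/(y - 8)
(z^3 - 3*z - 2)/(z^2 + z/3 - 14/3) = 3*(z^2 + 2*z + 1)/(3*z + 7)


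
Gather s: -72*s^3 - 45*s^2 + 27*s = -72*s^3 - 45*s^2 + 27*s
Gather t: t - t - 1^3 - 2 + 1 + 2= 0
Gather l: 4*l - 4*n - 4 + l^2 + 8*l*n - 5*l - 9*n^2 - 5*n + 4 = l^2 + l*(8*n - 1) - 9*n^2 - 9*n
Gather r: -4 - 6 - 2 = -12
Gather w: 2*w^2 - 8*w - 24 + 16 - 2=2*w^2 - 8*w - 10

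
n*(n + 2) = n^2 + 2*n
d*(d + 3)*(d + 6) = d^3 + 9*d^2 + 18*d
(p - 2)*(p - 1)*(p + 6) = p^3 + 3*p^2 - 16*p + 12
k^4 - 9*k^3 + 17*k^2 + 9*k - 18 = (k - 6)*(k - 3)*(k - 1)*(k + 1)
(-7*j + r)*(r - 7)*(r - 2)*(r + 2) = -7*j*r^3 + 49*j*r^2 + 28*j*r - 196*j + r^4 - 7*r^3 - 4*r^2 + 28*r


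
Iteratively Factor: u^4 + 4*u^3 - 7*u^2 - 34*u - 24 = (u + 1)*(u^3 + 3*u^2 - 10*u - 24) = (u + 1)*(u + 4)*(u^2 - u - 6) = (u - 3)*(u + 1)*(u + 4)*(u + 2)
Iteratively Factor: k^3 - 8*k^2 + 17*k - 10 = (k - 5)*(k^2 - 3*k + 2) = (k - 5)*(k - 2)*(k - 1)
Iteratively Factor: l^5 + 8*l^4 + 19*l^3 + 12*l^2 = (l)*(l^4 + 8*l^3 + 19*l^2 + 12*l) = l*(l + 1)*(l^3 + 7*l^2 + 12*l) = l^2*(l + 1)*(l^2 + 7*l + 12) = l^2*(l + 1)*(l + 3)*(l + 4)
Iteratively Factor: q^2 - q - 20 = (q - 5)*(q + 4)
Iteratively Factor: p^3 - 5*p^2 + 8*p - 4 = (p - 2)*(p^2 - 3*p + 2) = (p - 2)^2*(p - 1)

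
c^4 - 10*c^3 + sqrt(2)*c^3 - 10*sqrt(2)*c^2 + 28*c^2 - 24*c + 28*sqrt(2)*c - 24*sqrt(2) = (c - 6)*(c - 2)^2*(c + sqrt(2))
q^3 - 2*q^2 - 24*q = q*(q - 6)*(q + 4)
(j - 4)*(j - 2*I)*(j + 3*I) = j^3 - 4*j^2 + I*j^2 + 6*j - 4*I*j - 24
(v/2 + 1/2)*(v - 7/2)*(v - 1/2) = v^3/2 - 3*v^2/2 - 9*v/8 + 7/8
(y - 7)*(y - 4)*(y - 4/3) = y^3 - 37*y^2/3 + 128*y/3 - 112/3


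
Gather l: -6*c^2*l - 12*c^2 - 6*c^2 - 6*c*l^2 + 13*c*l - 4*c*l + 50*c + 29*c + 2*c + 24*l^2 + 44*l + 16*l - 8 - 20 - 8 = -18*c^2 + 81*c + l^2*(24 - 6*c) + l*(-6*c^2 + 9*c + 60) - 36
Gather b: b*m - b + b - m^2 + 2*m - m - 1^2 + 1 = b*m - m^2 + m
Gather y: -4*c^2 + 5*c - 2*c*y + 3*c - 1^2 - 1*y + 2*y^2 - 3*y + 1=-4*c^2 + 8*c + 2*y^2 + y*(-2*c - 4)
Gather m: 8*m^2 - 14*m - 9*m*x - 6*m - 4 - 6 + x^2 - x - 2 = 8*m^2 + m*(-9*x - 20) + x^2 - x - 12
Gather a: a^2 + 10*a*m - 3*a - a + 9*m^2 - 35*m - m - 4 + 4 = a^2 + a*(10*m - 4) + 9*m^2 - 36*m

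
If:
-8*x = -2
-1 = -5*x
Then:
No Solution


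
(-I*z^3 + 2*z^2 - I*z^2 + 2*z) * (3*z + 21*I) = -3*I*z^4 + 27*z^3 - 3*I*z^3 + 27*z^2 + 42*I*z^2 + 42*I*z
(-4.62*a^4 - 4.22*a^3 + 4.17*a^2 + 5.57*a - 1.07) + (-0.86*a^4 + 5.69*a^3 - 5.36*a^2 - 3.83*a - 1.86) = -5.48*a^4 + 1.47*a^3 - 1.19*a^2 + 1.74*a - 2.93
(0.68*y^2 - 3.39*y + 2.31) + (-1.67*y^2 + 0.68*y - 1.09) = -0.99*y^2 - 2.71*y + 1.22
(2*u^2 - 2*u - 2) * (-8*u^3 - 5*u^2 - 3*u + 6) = -16*u^5 + 6*u^4 + 20*u^3 + 28*u^2 - 6*u - 12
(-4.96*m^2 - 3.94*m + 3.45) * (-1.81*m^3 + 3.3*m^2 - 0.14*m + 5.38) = 8.9776*m^5 - 9.2366*m^4 - 18.5521*m^3 - 14.7482*m^2 - 21.6802*m + 18.561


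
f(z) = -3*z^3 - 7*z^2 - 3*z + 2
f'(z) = -9*z^2 - 14*z - 3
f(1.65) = -35.48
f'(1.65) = -50.60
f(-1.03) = 0.94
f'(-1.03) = 1.87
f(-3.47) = 53.47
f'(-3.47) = -62.79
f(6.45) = -1113.58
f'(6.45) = -467.72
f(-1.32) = 0.66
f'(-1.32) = -0.20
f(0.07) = 1.75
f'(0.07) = -4.02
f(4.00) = -314.00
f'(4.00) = -203.00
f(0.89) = -8.33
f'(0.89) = -22.59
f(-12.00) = 4214.00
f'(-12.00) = -1131.00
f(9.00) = -2779.00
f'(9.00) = -858.00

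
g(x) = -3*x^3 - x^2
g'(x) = -9*x^2 - 2*x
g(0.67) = -1.35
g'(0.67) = -5.38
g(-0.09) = -0.01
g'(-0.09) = 0.11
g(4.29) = -255.26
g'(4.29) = -174.22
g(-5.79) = 548.79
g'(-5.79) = -290.14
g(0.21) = -0.07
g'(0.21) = -0.82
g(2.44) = -49.53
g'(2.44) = -58.46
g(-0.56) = 0.21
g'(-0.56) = -1.70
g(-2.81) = 58.67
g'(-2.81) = -65.44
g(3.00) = -90.00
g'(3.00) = -87.00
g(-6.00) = 612.00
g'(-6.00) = -312.00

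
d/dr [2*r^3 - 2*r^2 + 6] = 2*r*(3*r - 2)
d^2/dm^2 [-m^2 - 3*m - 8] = -2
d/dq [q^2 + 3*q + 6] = 2*q + 3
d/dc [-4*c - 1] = -4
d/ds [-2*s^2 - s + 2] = -4*s - 1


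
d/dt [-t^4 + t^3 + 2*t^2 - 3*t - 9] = -4*t^3 + 3*t^2 + 4*t - 3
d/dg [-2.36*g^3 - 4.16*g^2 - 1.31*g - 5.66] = -7.08*g^2 - 8.32*g - 1.31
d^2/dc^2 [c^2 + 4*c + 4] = 2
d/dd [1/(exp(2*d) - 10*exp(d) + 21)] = 2*(5 - exp(d))*exp(d)/(exp(2*d) - 10*exp(d) + 21)^2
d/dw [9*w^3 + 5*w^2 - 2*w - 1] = 27*w^2 + 10*w - 2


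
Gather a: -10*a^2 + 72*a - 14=-10*a^2 + 72*a - 14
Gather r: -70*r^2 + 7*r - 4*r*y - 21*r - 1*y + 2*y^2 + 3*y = -70*r^2 + r*(-4*y - 14) + 2*y^2 + 2*y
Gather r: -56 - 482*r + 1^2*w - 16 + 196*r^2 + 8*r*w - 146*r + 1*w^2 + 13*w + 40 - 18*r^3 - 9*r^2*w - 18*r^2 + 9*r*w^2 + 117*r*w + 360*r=-18*r^3 + r^2*(178 - 9*w) + r*(9*w^2 + 125*w - 268) + w^2 + 14*w - 32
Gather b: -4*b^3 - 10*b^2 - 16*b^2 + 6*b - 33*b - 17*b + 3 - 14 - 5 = -4*b^3 - 26*b^2 - 44*b - 16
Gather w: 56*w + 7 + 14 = 56*w + 21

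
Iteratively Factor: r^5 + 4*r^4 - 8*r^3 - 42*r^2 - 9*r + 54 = (r + 2)*(r^4 + 2*r^3 - 12*r^2 - 18*r + 27) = (r - 3)*(r + 2)*(r^3 + 5*r^2 + 3*r - 9) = (r - 3)*(r - 1)*(r + 2)*(r^2 + 6*r + 9) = (r - 3)*(r - 1)*(r + 2)*(r + 3)*(r + 3)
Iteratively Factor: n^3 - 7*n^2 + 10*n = (n)*(n^2 - 7*n + 10) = n*(n - 5)*(n - 2)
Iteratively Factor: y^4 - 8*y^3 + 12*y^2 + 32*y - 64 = (y - 4)*(y^3 - 4*y^2 - 4*y + 16) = (y - 4)^2*(y^2 - 4) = (y - 4)^2*(y + 2)*(y - 2)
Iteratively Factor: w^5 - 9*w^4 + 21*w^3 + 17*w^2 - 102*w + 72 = (w - 1)*(w^4 - 8*w^3 + 13*w^2 + 30*w - 72) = (w - 4)*(w - 1)*(w^3 - 4*w^2 - 3*w + 18) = (w - 4)*(w - 1)*(w + 2)*(w^2 - 6*w + 9) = (w - 4)*(w - 3)*(w - 1)*(w + 2)*(w - 3)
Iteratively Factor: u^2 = (u)*(u)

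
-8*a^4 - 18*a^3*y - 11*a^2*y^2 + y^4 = (-4*a + y)*(a + y)^2*(2*a + y)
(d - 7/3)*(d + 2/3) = d^2 - 5*d/3 - 14/9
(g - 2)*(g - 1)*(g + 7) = g^3 + 4*g^2 - 19*g + 14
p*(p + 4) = p^2 + 4*p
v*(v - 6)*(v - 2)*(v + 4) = v^4 - 4*v^3 - 20*v^2 + 48*v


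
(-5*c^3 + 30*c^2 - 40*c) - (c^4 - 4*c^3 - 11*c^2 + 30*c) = -c^4 - c^3 + 41*c^2 - 70*c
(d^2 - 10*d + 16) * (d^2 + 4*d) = d^4 - 6*d^3 - 24*d^2 + 64*d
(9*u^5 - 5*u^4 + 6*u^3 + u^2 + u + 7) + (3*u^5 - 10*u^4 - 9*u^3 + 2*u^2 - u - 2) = 12*u^5 - 15*u^4 - 3*u^3 + 3*u^2 + 5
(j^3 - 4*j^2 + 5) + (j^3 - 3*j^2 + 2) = 2*j^3 - 7*j^2 + 7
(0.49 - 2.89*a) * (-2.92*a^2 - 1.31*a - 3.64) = 8.4388*a^3 + 2.3551*a^2 + 9.8777*a - 1.7836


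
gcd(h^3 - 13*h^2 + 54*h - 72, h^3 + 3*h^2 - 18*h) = h - 3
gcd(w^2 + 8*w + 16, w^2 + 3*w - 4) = w + 4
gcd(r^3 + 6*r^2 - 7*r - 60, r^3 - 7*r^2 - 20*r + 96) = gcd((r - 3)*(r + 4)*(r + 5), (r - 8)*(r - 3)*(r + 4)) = r^2 + r - 12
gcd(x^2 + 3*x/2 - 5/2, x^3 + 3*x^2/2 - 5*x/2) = x^2 + 3*x/2 - 5/2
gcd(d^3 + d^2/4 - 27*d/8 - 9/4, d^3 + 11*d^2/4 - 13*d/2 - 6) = d^2 - 5*d/4 - 3/2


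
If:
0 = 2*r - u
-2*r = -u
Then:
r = u/2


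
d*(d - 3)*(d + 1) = d^3 - 2*d^2 - 3*d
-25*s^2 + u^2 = (-5*s + u)*(5*s + u)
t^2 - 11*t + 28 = (t - 7)*(t - 4)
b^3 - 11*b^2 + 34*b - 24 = (b - 6)*(b - 4)*(b - 1)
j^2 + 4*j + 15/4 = (j + 3/2)*(j + 5/2)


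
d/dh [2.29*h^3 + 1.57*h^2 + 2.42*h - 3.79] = 6.87*h^2 + 3.14*h + 2.42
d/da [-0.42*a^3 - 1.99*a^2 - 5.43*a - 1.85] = -1.26*a^2 - 3.98*a - 5.43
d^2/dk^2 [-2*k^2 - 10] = -4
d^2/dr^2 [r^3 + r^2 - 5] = 6*r + 2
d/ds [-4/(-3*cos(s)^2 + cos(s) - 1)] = 4*(6*cos(s) - 1)*sin(s)/(3*sin(s)^2 + cos(s) - 4)^2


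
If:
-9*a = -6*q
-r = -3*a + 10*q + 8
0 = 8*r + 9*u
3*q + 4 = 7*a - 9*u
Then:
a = -8/11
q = -12/11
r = 8/11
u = -64/99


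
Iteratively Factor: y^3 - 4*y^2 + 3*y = (y - 1)*(y^2 - 3*y) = y*(y - 1)*(y - 3)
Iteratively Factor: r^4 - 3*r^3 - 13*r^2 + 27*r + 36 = (r + 3)*(r^3 - 6*r^2 + 5*r + 12) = (r - 4)*(r + 3)*(r^2 - 2*r - 3) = (r - 4)*(r + 1)*(r + 3)*(r - 3)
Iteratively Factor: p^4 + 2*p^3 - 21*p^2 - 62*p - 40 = (p + 2)*(p^3 - 21*p - 20) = (p + 1)*(p + 2)*(p^2 - p - 20) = (p - 5)*(p + 1)*(p + 2)*(p + 4)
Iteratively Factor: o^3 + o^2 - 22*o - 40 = (o + 4)*(o^2 - 3*o - 10) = (o + 2)*(o + 4)*(o - 5)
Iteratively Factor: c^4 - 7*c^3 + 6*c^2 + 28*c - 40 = (c + 2)*(c^3 - 9*c^2 + 24*c - 20) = (c - 5)*(c + 2)*(c^2 - 4*c + 4) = (c - 5)*(c - 2)*(c + 2)*(c - 2)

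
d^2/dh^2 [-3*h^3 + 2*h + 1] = -18*h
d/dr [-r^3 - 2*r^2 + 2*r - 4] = -3*r^2 - 4*r + 2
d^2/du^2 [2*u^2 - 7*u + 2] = 4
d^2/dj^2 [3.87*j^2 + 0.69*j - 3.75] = 7.74000000000000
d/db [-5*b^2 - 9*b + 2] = -10*b - 9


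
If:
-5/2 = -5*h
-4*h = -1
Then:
No Solution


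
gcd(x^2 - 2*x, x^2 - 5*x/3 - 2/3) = x - 2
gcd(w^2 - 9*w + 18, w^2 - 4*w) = 1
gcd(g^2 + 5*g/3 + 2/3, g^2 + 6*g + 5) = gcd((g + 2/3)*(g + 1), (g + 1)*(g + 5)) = g + 1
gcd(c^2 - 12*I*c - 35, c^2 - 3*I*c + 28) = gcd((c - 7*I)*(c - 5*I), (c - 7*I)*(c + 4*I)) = c - 7*I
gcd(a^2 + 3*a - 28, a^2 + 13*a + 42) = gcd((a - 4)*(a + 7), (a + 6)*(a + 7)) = a + 7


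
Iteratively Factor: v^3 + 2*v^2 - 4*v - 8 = (v + 2)*(v^2 - 4) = (v + 2)^2*(v - 2)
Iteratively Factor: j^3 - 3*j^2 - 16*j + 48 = (j + 4)*(j^2 - 7*j + 12) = (j - 3)*(j + 4)*(j - 4)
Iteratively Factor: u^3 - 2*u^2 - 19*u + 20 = (u - 5)*(u^2 + 3*u - 4) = (u - 5)*(u - 1)*(u + 4)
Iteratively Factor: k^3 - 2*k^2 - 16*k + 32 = (k - 4)*(k^2 + 2*k - 8) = (k - 4)*(k + 4)*(k - 2)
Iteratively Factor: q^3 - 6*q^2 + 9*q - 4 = (q - 1)*(q^2 - 5*q + 4) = (q - 1)^2*(q - 4)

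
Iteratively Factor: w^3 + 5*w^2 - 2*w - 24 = (w + 4)*(w^2 + w - 6) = (w - 2)*(w + 4)*(w + 3)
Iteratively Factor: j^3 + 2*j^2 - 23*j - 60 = (j + 3)*(j^2 - j - 20) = (j + 3)*(j + 4)*(j - 5)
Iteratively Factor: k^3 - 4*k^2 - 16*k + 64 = (k - 4)*(k^2 - 16) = (k - 4)^2*(k + 4)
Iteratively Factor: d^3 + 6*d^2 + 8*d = (d + 2)*(d^2 + 4*d) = (d + 2)*(d + 4)*(d)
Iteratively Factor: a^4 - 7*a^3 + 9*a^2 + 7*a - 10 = (a + 1)*(a^3 - 8*a^2 + 17*a - 10) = (a - 5)*(a + 1)*(a^2 - 3*a + 2) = (a - 5)*(a - 1)*(a + 1)*(a - 2)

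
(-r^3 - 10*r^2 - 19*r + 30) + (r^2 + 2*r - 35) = -r^3 - 9*r^2 - 17*r - 5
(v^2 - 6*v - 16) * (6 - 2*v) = -2*v^3 + 18*v^2 - 4*v - 96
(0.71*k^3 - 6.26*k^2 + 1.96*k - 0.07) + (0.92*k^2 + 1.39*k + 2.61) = 0.71*k^3 - 5.34*k^2 + 3.35*k + 2.54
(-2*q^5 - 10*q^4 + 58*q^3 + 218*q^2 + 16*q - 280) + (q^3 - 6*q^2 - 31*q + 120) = -2*q^5 - 10*q^4 + 59*q^3 + 212*q^2 - 15*q - 160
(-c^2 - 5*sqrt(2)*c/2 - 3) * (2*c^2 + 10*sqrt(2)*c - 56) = -2*c^4 - 15*sqrt(2)*c^3 + 110*sqrt(2)*c + 168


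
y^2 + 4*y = y*(y + 4)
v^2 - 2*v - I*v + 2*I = (v - 2)*(v - I)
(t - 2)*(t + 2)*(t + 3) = t^3 + 3*t^2 - 4*t - 12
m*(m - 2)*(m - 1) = m^3 - 3*m^2 + 2*m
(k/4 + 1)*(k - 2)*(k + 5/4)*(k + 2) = k^4/4 + 21*k^3/16 + k^2/4 - 21*k/4 - 5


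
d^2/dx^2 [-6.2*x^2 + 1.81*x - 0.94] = -12.4000000000000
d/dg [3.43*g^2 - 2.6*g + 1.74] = 6.86*g - 2.6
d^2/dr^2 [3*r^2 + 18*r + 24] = 6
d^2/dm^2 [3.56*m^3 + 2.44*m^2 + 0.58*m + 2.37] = 21.36*m + 4.88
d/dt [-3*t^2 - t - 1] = -6*t - 1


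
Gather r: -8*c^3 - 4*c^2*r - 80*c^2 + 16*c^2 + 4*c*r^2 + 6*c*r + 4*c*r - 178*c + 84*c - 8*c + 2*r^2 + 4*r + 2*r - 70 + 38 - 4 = -8*c^3 - 64*c^2 - 102*c + r^2*(4*c + 2) + r*(-4*c^2 + 10*c + 6) - 36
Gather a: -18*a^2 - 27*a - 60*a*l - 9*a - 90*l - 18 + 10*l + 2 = -18*a^2 + a*(-60*l - 36) - 80*l - 16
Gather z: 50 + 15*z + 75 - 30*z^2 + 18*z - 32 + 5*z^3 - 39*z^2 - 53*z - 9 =5*z^3 - 69*z^2 - 20*z + 84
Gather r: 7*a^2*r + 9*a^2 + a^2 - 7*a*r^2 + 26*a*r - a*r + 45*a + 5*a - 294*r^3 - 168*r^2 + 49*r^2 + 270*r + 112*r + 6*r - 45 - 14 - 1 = 10*a^2 + 50*a - 294*r^3 + r^2*(-7*a - 119) + r*(7*a^2 + 25*a + 388) - 60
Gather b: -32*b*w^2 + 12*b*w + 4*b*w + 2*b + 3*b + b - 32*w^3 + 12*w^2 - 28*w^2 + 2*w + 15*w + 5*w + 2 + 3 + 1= b*(-32*w^2 + 16*w + 6) - 32*w^3 - 16*w^2 + 22*w + 6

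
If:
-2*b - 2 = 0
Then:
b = -1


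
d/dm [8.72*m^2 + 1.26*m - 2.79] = 17.44*m + 1.26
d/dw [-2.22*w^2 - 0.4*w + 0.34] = -4.44*w - 0.4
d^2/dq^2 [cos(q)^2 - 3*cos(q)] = 3*cos(q) - 2*cos(2*q)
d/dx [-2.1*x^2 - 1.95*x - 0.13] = -4.2*x - 1.95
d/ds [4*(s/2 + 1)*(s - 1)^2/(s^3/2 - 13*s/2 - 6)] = 8*(-10*s^3 - 21*s^2 + 31)/(s^6 - 26*s^4 - 24*s^3 + 169*s^2 + 312*s + 144)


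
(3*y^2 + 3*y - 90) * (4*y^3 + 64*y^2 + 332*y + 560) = 12*y^5 + 204*y^4 + 828*y^3 - 3084*y^2 - 28200*y - 50400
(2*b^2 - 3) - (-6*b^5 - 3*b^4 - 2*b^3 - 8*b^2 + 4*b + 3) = 6*b^5 + 3*b^4 + 2*b^3 + 10*b^2 - 4*b - 6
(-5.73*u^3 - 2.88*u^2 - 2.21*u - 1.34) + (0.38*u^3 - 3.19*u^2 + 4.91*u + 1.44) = -5.35*u^3 - 6.07*u^2 + 2.7*u + 0.0999999999999999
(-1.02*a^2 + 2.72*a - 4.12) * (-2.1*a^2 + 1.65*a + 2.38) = 2.142*a^4 - 7.395*a^3 + 10.7124*a^2 - 0.3244*a - 9.8056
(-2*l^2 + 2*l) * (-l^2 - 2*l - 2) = 2*l^4 + 2*l^3 - 4*l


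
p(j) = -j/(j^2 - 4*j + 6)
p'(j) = -j*(4 - 2*j)/(j^2 - 4*j + 6)^2 - 1/(j^2 - 4*j + 6)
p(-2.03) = 0.11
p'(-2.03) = -0.01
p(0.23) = -0.04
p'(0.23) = -0.23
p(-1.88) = 0.11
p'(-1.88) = -0.01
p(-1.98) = 0.11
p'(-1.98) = -0.01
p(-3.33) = 0.11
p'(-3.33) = 0.01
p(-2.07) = 0.11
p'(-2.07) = -0.00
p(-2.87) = 0.11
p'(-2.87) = 0.00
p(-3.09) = 0.11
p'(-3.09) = 0.00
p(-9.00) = 0.07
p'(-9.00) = 0.00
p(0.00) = 0.00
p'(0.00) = -0.17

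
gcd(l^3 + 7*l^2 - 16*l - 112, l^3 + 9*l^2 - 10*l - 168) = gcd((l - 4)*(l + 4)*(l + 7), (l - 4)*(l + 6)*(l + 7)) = l^2 + 3*l - 28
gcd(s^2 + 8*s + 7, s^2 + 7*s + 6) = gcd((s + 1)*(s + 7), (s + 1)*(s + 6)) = s + 1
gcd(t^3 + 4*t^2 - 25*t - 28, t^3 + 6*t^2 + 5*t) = t + 1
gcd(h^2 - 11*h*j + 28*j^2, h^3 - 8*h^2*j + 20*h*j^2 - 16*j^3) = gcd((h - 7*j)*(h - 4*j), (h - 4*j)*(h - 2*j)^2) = h - 4*j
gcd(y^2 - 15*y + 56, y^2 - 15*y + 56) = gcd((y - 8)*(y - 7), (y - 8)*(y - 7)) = y^2 - 15*y + 56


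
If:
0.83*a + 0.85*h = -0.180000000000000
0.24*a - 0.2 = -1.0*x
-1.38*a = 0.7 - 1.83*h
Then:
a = -0.34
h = 0.12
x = 0.28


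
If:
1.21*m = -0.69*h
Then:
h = -1.7536231884058*m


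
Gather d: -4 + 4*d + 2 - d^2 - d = -d^2 + 3*d - 2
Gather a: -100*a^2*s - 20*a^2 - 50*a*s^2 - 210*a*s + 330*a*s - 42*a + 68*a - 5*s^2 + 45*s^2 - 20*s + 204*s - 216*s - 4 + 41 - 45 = a^2*(-100*s - 20) + a*(-50*s^2 + 120*s + 26) + 40*s^2 - 32*s - 8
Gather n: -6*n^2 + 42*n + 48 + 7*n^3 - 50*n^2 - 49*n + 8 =7*n^3 - 56*n^2 - 7*n + 56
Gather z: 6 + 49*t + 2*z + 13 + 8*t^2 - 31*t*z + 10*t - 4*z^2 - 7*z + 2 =8*t^2 + 59*t - 4*z^2 + z*(-31*t - 5) + 21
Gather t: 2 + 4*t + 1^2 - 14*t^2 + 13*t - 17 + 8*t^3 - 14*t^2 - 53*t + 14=8*t^3 - 28*t^2 - 36*t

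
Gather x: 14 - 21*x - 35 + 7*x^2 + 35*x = 7*x^2 + 14*x - 21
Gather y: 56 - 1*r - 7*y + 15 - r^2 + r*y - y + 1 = -r^2 - r + y*(r - 8) + 72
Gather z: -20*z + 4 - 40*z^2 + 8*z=-40*z^2 - 12*z + 4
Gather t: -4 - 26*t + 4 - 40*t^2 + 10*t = -40*t^2 - 16*t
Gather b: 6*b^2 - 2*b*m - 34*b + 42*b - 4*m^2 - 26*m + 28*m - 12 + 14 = 6*b^2 + b*(8 - 2*m) - 4*m^2 + 2*m + 2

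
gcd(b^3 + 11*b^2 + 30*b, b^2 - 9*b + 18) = 1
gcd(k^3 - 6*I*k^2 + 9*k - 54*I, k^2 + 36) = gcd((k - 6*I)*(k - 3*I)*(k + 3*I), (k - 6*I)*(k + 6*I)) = k - 6*I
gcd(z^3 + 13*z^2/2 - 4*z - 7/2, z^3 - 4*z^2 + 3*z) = z - 1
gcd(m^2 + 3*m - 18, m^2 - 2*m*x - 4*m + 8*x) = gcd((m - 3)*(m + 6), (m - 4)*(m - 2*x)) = 1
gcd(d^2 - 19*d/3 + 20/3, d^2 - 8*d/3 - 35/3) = d - 5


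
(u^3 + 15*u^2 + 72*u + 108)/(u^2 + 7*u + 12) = (u^2 + 12*u + 36)/(u + 4)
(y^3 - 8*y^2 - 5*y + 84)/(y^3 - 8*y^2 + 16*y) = (y^2 - 4*y - 21)/(y*(y - 4))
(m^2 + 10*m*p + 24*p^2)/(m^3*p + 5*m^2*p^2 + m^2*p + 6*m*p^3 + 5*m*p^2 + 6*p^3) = (m^2 + 10*m*p + 24*p^2)/(p*(m^3 + 5*m^2*p + m^2 + 6*m*p^2 + 5*m*p + 6*p^2))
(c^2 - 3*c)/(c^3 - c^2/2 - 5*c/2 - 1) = 2*c*(3 - c)/(-2*c^3 + c^2 + 5*c + 2)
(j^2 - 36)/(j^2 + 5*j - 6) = (j - 6)/(j - 1)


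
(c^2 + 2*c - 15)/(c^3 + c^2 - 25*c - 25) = (c - 3)/(c^2 - 4*c - 5)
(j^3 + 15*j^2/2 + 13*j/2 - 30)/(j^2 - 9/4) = 2*(j^2 + 9*j + 20)/(2*j + 3)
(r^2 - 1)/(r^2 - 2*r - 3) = (r - 1)/(r - 3)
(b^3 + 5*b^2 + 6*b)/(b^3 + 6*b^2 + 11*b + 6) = b/(b + 1)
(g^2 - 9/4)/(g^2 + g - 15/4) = (2*g + 3)/(2*g + 5)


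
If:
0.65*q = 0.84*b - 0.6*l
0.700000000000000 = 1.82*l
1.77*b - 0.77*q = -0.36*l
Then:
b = -0.53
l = 0.38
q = -1.04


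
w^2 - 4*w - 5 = (w - 5)*(w + 1)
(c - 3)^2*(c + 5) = c^3 - c^2 - 21*c + 45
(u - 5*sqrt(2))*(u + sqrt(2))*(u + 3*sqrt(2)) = u^3 - sqrt(2)*u^2 - 34*u - 30*sqrt(2)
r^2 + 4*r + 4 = (r + 2)^2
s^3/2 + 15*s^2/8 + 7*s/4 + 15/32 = (s/2 + 1/4)*(s + 3/4)*(s + 5/2)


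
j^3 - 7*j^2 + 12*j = j*(j - 4)*(j - 3)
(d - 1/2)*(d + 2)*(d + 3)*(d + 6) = d^4 + 21*d^3/2 + 61*d^2/2 + 18*d - 18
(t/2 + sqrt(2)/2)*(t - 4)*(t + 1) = t^3/2 - 3*t^2/2 + sqrt(2)*t^2/2 - 3*sqrt(2)*t/2 - 2*t - 2*sqrt(2)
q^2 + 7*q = q*(q + 7)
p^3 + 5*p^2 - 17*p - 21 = (p - 3)*(p + 1)*(p + 7)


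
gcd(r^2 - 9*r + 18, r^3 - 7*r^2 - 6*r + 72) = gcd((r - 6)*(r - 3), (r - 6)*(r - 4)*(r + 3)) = r - 6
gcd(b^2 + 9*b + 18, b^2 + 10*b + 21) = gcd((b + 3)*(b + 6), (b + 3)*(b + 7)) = b + 3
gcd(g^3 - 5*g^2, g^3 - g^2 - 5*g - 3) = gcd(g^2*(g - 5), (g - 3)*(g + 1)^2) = 1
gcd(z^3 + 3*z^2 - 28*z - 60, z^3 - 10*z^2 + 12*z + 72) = z + 2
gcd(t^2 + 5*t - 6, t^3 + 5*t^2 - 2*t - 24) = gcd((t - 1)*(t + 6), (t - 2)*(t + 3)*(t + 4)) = 1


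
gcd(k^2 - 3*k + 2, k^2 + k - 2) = k - 1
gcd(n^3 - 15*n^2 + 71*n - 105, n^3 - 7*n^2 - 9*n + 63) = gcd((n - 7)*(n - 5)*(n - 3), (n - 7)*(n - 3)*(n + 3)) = n^2 - 10*n + 21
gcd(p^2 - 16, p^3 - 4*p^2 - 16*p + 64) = p^2 - 16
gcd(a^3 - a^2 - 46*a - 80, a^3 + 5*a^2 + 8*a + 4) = a + 2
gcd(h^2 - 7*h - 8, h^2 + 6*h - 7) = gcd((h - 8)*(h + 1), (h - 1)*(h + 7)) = 1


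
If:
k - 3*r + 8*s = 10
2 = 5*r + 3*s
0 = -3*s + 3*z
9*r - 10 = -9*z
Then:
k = -56/9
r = -2/3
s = 16/9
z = 16/9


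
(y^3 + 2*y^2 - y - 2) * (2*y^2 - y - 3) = 2*y^5 + 3*y^4 - 7*y^3 - 9*y^2 + 5*y + 6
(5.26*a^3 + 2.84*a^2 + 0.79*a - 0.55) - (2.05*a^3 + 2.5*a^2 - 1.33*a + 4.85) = 3.21*a^3 + 0.34*a^2 + 2.12*a - 5.4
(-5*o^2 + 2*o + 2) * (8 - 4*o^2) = 20*o^4 - 8*o^3 - 48*o^2 + 16*o + 16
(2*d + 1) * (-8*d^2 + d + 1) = -16*d^3 - 6*d^2 + 3*d + 1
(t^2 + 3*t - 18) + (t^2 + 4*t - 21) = 2*t^2 + 7*t - 39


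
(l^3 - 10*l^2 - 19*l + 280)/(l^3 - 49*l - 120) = (l - 7)/(l + 3)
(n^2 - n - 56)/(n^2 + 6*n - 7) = (n - 8)/(n - 1)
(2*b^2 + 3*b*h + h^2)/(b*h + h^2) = (2*b + h)/h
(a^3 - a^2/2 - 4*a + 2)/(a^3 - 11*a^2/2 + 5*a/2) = (a^2 - 4)/(a*(a - 5))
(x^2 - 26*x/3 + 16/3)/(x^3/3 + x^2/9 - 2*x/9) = 3*(x - 8)/(x*(x + 1))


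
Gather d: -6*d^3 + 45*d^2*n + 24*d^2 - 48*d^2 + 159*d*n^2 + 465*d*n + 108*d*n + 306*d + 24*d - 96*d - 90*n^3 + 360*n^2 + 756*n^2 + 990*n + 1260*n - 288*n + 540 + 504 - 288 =-6*d^3 + d^2*(45*n - 24) + d*(159*n^2 + 573*n + 234) - 90*n^3 + 1116*n^2 + 1962*n + 756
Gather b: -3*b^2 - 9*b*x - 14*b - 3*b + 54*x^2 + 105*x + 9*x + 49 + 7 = -3*b^2 + b*(-9*x - 17) + 54*x^2 + 114*x + 56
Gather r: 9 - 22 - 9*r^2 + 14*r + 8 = -9*r^2 + 14*r - 5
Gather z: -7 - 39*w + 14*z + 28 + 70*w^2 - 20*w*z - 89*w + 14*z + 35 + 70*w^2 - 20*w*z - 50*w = 140*w^2 - 178*w + z*(28 - 40*w) + 56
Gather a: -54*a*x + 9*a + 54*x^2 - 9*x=a*(9 - 54*x) + 54*x^2 - 9*x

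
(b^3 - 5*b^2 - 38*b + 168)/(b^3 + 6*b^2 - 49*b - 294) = (b - 4)/(b + 7)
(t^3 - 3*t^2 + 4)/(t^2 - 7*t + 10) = (t^2 - t - 2)/(t - 5)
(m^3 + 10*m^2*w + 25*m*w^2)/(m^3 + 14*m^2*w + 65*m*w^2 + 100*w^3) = m/(m + 4*w)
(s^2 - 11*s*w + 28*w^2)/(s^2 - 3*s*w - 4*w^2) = (s - 7*w)/(s + w)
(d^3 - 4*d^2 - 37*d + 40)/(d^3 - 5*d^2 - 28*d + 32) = (d + 5)/(d + 4)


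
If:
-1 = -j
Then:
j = 1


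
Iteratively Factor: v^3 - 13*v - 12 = (v + 3)*(v^2 - 3*v - 4) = (v + 1)*(v + 3)*(v - 4)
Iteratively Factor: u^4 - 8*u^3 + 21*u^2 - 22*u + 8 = (u - 4)*(u^3 - 4*u^2 + 5*u - 2) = (u - 4)*(u - 2)*(u^2 - 2*u + 1) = (u - 4)*(u - 2)*(u - 1)*(u - 1)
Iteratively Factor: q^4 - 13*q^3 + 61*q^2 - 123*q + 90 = (q - 3)*(q^3 - 10*q^2 + 31*q - 30) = (q - 3)*(q - 2)*(q^2 - 8*q + 15) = (q - 5)*(q - 3)*(q - 2)*(q - 3)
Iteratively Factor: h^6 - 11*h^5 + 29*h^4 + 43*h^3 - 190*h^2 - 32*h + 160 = (h + 2)*(h^5 - 13*h^4 + 55*h^3 - 67*h^2 - 56*h + 80) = (h - 5)*(h + 2)*(h^4 - 8*h^3 + 15*h^2 + 8*h - 16) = (h - 5)*(h - 1)*(h + 2)*(h^3 - 7*h^2 + 8*h + 16) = (h - 5)*(h - 4)*(h - 1)*(h + 2)*(h^2 - 3*h - 4) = (h - 5)*(h - 4)*(h - 1)*(h + 1)*(h + 2)*(h - 4)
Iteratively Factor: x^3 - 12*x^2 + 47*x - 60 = (x - 4)*(x^2 - 8*x + 15) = (x - 5)*(x - 4)*(x - 3)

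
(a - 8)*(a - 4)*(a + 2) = a^3 - 10*a^2 + 8*a + 64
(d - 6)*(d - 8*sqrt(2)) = d^2 - 8*sqrt(2)*d - 6*d + 48*sqrt(2)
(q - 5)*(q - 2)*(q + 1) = q^3 - 6*q^2 + 3*q + 10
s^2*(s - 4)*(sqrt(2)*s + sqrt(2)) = sqrt(2)*s^4 - 3*sqrt(2)*s^3 - 4*sqrt(2)*s^2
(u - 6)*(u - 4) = u^2 - 10*u + 24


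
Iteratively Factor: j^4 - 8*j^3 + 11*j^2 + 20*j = (j - 5)*(j^3 - 3*j^2 - 4*j) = (j - 5)*(j - 4)*(j^2 + j) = j*(j - 5)*(j - 4)*(j + 1)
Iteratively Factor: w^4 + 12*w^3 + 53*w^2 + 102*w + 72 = (w + 3)*(w^3 + 9*w^2 + 26*w + 24) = (w + 3)^2*(w^2 + 6*w + 8) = (w + 3)^2*(w + 4)*(w + 2)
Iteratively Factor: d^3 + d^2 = (d)*(d^2 + d) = d*(d + 1)*(d)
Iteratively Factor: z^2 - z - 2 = (z - 2)*(z + 1)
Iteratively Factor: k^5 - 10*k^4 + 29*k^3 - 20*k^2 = (k - 4)*(k^4 - 6*k^3 + 5*k^2) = k*(k - 4)*(k^3 - 6*k^2 + 5*k) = k^2*(k - 4)*(k^2 - 6*k + 5) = k^2*(k - 4)*(k - 1)*(k - 5)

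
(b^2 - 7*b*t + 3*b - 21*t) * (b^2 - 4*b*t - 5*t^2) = b^4 - 11*b^3*t + 3*b^3 + 23*b^2*t^2 - 33*b^2*t + 35*b*t^3 + 69*b*t^2 + 105*t^3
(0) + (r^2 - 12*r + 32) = r^2 - 12*r + 32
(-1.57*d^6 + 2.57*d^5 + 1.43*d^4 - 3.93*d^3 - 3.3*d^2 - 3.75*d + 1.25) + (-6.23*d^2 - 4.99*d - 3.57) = -1.57*d^6 + 2.57*d^5 + 1.43*d^4 - 3.93*d^3 - 9.53*d^2 - 8.74*d - 2.32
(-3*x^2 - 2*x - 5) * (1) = -3*x^2 - 2*x - 5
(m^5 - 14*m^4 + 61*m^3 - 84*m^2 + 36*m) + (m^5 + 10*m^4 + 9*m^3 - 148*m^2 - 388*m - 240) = 2*m^5 - 4*m^4 + 70*m^3 - 232*m^2 - 352*m - 240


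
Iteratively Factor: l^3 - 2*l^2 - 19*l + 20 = (l - 5)*(l^2 + 3*l - 4) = (l - 5)*(l - 1)*(l + 4)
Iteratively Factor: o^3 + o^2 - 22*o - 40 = (o + 4)*(o^2 - 3*o - 10) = (o - 5)*(o + 4)*(o + 2)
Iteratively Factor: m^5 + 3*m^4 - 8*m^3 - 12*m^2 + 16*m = (m - 2)*(m^4 + 5*m^3 + 2*m^2 - 8*m) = m*(m - 2)*(m^3 + 5*m^2 + 2*m - 8) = m*(m - 2)*(m - 1)*(m^2 + 6*m + 8) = m*(m - 2)*(m - 1)*(m + 4)*(m + 2)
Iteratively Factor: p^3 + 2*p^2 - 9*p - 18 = (p + 3)*(p^2 - p - 6) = (p + 2)*(p + 3)*(p - 3)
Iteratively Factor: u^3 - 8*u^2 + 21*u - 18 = (u - 3)*(u^2 - 5*u + 6) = (u - 3)*(u - 2)*(u - 3)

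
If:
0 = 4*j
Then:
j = 0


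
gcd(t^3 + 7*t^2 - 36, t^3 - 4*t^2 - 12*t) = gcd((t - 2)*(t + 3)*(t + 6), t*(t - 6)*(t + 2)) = 1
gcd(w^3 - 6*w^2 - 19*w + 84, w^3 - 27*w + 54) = w - 3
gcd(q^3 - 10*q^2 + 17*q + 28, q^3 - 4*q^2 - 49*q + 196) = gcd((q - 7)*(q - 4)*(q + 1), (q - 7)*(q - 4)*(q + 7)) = q^2 - 11*q + 28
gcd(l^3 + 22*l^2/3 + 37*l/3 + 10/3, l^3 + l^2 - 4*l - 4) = l + 2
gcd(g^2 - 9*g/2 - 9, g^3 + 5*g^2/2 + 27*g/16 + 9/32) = g + 3/2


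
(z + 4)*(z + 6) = z^2 + 10*z + 24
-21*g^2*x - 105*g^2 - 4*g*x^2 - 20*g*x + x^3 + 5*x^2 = (-7*g + x)*(3*g + x)*(x + 5)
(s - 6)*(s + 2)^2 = s^3 - 2*s^2 - 20*s - 24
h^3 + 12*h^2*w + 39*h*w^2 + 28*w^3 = (h + w)*(h + 4*w)*(h + 7*w)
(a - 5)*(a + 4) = a^2 - a - 20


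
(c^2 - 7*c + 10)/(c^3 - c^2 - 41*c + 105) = (c - 2)/(c^2 + 4*c - 21)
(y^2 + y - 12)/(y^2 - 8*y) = (y^2 + y - 12)/(y*(y - 8))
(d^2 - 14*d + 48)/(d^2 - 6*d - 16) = (d - 6)/(d + 2)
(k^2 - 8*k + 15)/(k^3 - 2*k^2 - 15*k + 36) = (k - 5)/(k^2 + k - 12)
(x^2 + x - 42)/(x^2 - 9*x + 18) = (x + 7)/(x - 3)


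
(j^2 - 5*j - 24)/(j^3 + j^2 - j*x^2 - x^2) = (j^2 - 5*j - 24)/(j^3 + j^2 - j*x^2 - x^2)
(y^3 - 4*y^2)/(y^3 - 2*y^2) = (y - 4)/(y - 2)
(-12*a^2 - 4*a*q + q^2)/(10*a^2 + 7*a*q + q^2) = (-6*a + q)/(5*a + q)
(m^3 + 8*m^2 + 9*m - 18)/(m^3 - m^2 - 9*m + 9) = (m + 6)/(m - 3)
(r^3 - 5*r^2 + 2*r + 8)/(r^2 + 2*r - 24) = (r^2 - r - 2)/(r + 6)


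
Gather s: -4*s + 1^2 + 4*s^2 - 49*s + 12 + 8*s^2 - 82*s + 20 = 12*s^2 - 135*s + 33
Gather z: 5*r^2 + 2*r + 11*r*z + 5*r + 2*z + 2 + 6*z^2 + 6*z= 5*r^2 + 7*r + 6*z^2 + z*(11*r + 8) + 2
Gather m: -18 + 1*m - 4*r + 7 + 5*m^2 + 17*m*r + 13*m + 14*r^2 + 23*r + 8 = 5*m^2 + m*(17*r + 14) + 14*r^2 + 19*r - 3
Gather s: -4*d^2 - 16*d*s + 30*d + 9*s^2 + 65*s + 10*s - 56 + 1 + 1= -4*d^2 + 30*d + 9*s^2 + s*(75 - 16*d) - 54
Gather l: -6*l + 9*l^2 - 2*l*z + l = 9*l^2 + l*(-2*z - 5)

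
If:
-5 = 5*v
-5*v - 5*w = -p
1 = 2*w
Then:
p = -5/2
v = -1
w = 1/2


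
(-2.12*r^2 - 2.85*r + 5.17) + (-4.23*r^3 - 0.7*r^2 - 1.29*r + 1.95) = -4.23*r^3 - 2.82*r^2 - 4.14*r + 7.12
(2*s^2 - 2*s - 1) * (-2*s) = -4*s^3 + 4*s^2 + 2*s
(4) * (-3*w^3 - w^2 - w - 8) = -12*w^3 - 4*w^2 - 4*w - 32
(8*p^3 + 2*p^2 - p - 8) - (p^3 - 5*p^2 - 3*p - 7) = 7*p^3 + 7*p^2 + 2*p - 1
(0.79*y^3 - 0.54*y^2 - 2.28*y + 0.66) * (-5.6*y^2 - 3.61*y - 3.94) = -4.424*y^5 + 0.1721*y^4 + 11.6048*y^3 + 6.6624*y^2 + 6.6006*y - 2.6004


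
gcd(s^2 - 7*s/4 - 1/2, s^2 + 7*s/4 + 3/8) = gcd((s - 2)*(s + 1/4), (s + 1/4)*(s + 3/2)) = s + 1/4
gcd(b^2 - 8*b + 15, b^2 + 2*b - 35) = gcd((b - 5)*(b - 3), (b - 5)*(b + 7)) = b - 5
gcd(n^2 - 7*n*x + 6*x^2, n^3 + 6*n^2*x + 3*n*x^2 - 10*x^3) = -n + x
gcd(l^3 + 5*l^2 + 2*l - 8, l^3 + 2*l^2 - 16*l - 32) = l^2 + 6*l + 8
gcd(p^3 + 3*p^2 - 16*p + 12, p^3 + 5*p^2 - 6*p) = p^2 + 5*p - 6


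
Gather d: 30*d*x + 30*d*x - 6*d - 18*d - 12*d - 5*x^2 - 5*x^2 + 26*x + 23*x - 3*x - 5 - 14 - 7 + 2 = d*(60*x - 36) - 10*x^2 + 46*x - 24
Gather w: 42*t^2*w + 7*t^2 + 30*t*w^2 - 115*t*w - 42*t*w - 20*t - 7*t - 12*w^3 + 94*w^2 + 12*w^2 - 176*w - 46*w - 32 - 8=7*t^2 - 27*t - 12*w^3 + w^2*(30*t + 106) + w*(42*t^2 - 157*t - 222) - 40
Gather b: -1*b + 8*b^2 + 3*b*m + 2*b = 8*b^2 + b*(3*m + 1)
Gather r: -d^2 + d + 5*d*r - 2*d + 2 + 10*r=-d^2 - d + r*(5*d + 10) + 2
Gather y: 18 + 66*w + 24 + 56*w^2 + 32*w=56*w^2 + 98*w + 42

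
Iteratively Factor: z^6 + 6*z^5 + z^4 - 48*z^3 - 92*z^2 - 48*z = (z + 2)*(z^5 + 4*z^4 - 7*z^3 - 34*z^2 - 24*z) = (z - 3)*(z + 2)*(z^4 + 7*z^3 + 14*z^2 + 8*z) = (z - 3)*(z + 1)*(z + 2)*(z^3 + 6*z^2 + 8*z) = (z - 3)*(z + 1)*(z + 2)*(z + 4)*(z^2 + 2*z) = z*(z - 3)*(z + 1)*(z + 2)*(z + 4)*(z + 2)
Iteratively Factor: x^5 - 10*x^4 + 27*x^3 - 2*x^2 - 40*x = (x - 5)*(x^4 - 5*x^3 + 2*x^2 + 8*x) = x*(x - 5)*(x^3 - 5*x^2 + 2*x + 8) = x*(x - 5)*(x - 4)*(x^2 - x - 2) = x*(x - 5)*(x - 4)*(x - 2)*(x + 1)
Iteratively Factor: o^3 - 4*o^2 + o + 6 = (o - 2)*(o^2 - 2*o - 3) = (o - 3)*(o - 2)*(o + 1)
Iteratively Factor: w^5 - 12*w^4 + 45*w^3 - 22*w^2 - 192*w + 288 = (w - 4)*(w^4 - 8*w^3 + 13*w^2 + 30*w - 72) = (w - 4)*(w + 2)*(w^3 - 10*w^2 + 33*w - 36) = (w - 4)*(w - 3)*(w + 2)*(w^2 - 7*w + 12) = (w - 4)^2*(w - 3)*(w + 2)*(w - 3)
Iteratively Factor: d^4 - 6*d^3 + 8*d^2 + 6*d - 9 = (d + 1)*(d^3 - 7*d^2 + 15*d - 9) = (d - 1)*(d + 1)*(d^2 - 6*d + 9) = (d - 3)*(d - 1)*(d + 1)*(d - 3)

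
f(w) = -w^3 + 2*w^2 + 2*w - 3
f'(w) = -3*w^2 + 4*w + 2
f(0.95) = -0.15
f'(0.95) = 3.09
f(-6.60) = 358.42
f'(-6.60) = -155.08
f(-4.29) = 104.18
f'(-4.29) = -70.37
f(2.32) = -0.08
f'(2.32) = -4.87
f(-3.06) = 38.26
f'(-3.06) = -38.33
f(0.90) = -0.31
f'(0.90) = 3.17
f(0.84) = -0.50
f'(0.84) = 3.24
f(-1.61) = 3.14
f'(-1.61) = -12.22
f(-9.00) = 870.00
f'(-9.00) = -277.00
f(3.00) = -6.00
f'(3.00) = -13.00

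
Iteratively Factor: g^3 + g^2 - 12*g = (g)*(g^2 + g - 12) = g*(g - 3)*(g + 4)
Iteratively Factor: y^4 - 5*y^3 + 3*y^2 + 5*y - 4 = (y - 4)*(y^3 - y^2 - y + 1) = (y - 4)*(y - 1)*(y^2 - 1) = (y - 4)*(y - 1)*(y + 1)*(y - 1)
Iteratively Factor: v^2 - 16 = (v + 4)*(v - 4)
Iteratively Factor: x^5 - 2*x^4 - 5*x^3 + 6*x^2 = (x - 3)*(x^4 + x^3 - 2*x^2) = (x - 3)*(x - 1)*(x^3 + 2*x^2) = x*(x - 3)*(x - 1)*(x^2 + 2*x) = x*(x - 3)*(x - 1)*(x + 2)*(x)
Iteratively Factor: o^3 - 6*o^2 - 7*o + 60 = (o + 3)*(o^2 - 9*o + 20) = (o - 5)*(o + 3)*(o - 4)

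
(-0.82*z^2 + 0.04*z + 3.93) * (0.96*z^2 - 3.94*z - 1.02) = -0.7872*z^4 + 3.2692*z^3 + 4.4516*z^2 - 15.525*z - 4.0086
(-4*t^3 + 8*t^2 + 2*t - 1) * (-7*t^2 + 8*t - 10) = 28*t^5 - 88*t^4 + 90*t^3 - 57*t^2 - 28*t + 10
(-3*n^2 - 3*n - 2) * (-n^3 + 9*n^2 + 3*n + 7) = 3*n^5 - 24*n^4 - 34*n^3 - 48*n^2 - 27*n - 14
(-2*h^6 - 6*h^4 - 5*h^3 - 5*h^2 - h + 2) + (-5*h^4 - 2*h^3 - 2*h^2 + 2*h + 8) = -2*h^6 - 11*h^4 - 7*h^3 - 7*h^2 + h + 10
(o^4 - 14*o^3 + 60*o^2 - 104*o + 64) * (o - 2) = o^5 - 16*o^4 + 88*o^3 - 224*o^2 + 272*o - 128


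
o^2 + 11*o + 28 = (o + 4)*(o + 7)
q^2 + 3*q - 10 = (q - 2)*(q + 5)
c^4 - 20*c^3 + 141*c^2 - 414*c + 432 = (c - 8)*(c - 6)*(c - 3)^2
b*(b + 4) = b^2 + 4*b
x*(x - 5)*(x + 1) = x^3 - 4*x^2 - 5*x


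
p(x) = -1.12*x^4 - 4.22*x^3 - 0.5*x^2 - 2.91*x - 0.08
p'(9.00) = -4303.29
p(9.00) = -10491.47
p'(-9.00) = 2246.55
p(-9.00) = -4286.33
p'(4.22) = -569.26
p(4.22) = -693.60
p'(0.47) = -6.64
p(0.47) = -2.05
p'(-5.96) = 501.80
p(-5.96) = -520.28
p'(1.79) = -70.96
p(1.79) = -42.59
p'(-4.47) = 148.73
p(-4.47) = -67.30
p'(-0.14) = -3.01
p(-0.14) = 0.33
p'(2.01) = -92.45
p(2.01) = -60.50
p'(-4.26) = 117.94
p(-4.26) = -39.37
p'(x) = -4.48*x^3 - 12.66*x^2 - 1.0*x - 2.91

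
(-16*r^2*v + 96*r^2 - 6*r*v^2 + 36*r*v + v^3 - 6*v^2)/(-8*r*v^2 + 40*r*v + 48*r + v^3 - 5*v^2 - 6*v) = (2*r + v)/(v + 1)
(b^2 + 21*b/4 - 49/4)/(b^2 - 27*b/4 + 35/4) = (b + 7)/(b - 5)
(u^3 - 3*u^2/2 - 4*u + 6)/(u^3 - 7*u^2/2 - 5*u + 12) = (u - 2)/(u - 4)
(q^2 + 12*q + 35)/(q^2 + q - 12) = (q^2 + 12*q + 35)/(q^2 + q - 12)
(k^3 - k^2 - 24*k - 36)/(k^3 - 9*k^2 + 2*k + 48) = (k^2 - 3*k - 18)/(k^2 - 11*k + 24)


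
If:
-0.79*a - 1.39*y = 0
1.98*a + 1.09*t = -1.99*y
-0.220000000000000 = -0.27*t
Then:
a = -1.05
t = 0.81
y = 0.59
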